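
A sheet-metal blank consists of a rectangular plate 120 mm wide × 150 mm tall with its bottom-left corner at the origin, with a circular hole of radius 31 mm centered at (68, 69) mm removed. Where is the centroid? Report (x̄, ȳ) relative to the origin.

x̄ = 58.39 mm, ȳ = 76.21 mm

plate: A = 120 × 150 = 18000.00, centroid at (60.00, 75.00).
hole: A = −π·31² = -3019.07, centroid at (68.00, 69.00).
ΣA = 14980.93 mm², ΣAx̄ = 874703.20 mm³, ΣAȳ = 1141684.13 mm³.
x̄ = 874703.20/14980.93 = 58.39 mm; ȳ = 1141684.13/14980.93 = 76.21 mm.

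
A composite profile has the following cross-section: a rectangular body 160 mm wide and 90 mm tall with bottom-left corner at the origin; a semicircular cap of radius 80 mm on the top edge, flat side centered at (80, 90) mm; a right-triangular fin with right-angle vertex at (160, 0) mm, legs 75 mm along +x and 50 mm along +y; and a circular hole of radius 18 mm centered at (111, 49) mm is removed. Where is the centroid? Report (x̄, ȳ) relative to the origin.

Part | A | x̄ᵢ | ȳᵢ | A·x̄ᵢ | A·ȳᵢ
rectangular body | 14400.00 | 80.00 | 45.00 | 1152000.00 | 648000.00
semicircular top | 10053.10 | 80.00 | 123.95 | 804247.72 | 1246112.02
triangular fin | 1875.00 | 185.00 | 16.67 | 346875.00 | 31250.00
hole | -1017.88 | 111.00 | 49.00 | -112984.24 | -49875.92
Σ | 25310.22 |  |  | 2190138.48 | 1875486.09
x̄ = 2190138.48 / 25310.22 = 86.53 mm
ȳ = 1875486.09 / 25310.22 = 74.10 mm

x̄ = 86.53 mm, ȳ = 74.10 mm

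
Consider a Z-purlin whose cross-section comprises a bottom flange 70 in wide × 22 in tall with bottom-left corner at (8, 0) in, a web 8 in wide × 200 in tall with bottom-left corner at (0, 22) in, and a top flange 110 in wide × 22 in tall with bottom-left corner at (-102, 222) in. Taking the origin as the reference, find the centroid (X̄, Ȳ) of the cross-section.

X̄ = -7.40 in, Ȳ = 139.57 in

bottom flange: A = 70 × 22 = 1540.00, centroid at (43.00, 11.00).
web: A = 8 × 200 = 1600.00, centroid at (4.00, 122.00).
top flange: A = 110 × 22 = 2420.00, centroid at (-47.00, 233.00).
ΣA = 5560.00 in², ΣAX̄ = -41120.00 in³, ΣAȲ = 776000.00 in³.
X̄ = -41120.00/5560.00 = -7.40 in; Ȳ = 776000.00/5560.00 = 139.57 in.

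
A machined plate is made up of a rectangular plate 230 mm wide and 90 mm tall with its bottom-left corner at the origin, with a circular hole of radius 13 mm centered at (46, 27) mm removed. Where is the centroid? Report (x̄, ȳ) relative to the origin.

plate: A = 230 × 90 = 20700.00, centroid at (115.00, 45.00).
hole: A = −π·13² = -530.93, centroid at (46.00, 27.00).
ΣA = 20169.07 mm²
ΣAx̄ = (20700.00)(115.00) + (-530.93)(46.00) = 2356077.26 mm³
ΣAȳ = (20700.00)(45.00) + (-530.93)(27.00) = 917164.91 mm³
x̄ = 2356077.26 / 20169.07 = 116.82 mm
ȳ = 917164.91 / 20169.07 = 45.47 mm

x̄ = 116.82 mm, ȳ = 45.47 mm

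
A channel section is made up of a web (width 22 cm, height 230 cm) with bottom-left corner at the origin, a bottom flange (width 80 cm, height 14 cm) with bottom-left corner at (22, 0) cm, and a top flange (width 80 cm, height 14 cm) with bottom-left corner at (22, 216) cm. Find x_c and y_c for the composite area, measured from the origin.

x_c = 26.65 cm, y_c = 115.00 cm

Part | A | x̄ᵢ | ȳᵢ | A·x̄ᵢ | A·ȳᵢ
web | 5060.00 | 11.00 | 115.00 | 55660.00 | 581900.00
bottom flange | 1120.00 | 62.00 | 7.00 | 69440.00 | 7840.00
top flange | 1120.00 | 62.00 | 223.00 | 69440.00 | 249760.00
Σ | 7300.00 |  |  | 194540.00 | 839500.00
x_c = 194540.00 / 7300.00 = 26.65 cm
y_c = 839500.00 / 7300.00 = 115.00 cm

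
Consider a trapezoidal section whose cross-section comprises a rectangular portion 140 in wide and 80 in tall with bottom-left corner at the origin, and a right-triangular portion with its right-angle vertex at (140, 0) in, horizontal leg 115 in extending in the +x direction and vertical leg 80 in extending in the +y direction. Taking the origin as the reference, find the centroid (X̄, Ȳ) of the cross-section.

rectangular portion: A = 140 × 80 = 11200.00, centroid at (70.00, 40.00).
triangular portion: A = ½·115·80 = 4600.00, centroid at (178.33, 26.67).
ΣA = 15800.00 in²
ΣAX̄ = (11200.00)(70.00) + (4600.00)(178.33) = 1604333.33 in³
ΣAȲ = (11200.00)(40.00) + (4600.00)(26.67) = 570666.67 in³
X̄ = 1604333.33 / 15800.00 = 101.54 in
Ȳ = 570666.67 / 15800.00 = 36.12 in

X̄ = 101.54 in, Ȳ = 36.12 in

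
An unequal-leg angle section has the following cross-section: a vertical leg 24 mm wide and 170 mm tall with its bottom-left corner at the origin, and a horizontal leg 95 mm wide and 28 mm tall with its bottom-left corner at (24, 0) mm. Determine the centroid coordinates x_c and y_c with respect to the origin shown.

vertical leg: A = 24 × 170 = 4080.00, centroid at (12.00, 85.00).
horizontal leg: A = 95 × 28 = 2660.00, centroid at (71.50, 14.00).
ΣA = 6740.00 mm²
ΣAx_c = (4080.00)(12.00) + (2660.00)(71.50) = 239150.00 mm³
ΣAy_c = (4080.00)(85.00) + (2660.00)(14.00) = 384040.00 mm³
x_c = 239150.00 / 6740.00 = 35.48 mm
y_c = 384040.00 / 6740.00 = 56.98 mm

x_c = 35.48 mm, y_c = 56.98 mm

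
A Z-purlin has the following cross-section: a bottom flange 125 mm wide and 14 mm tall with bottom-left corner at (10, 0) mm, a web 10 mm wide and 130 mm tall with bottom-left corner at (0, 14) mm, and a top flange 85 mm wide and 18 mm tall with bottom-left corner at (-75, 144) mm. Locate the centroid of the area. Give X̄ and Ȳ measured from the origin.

Part | A | x̄ᵢ | ȳᵢ | A·x̄ᵢ | A·ȳᵢ
bottom flange | 1750.00 | 72.50 | 7.00 | 126875.00 | 12250.00
web | 1300.00 | 5.00 | 79.00 | 6500.00 | 102700.00
top flange | 1530.00 | -32.50 | 153.00 | -49725.00 | 234090.00
Σ | 4580.00 |  |  | 83650.00 | 349040.00
X̄ = 83650.00 / 4580.00 = 18.26 mm
Ȳ = 349040.00 / 4580.00 = 76.21 mm

X̄ = 18.26 mm, Ȳ = 76.21 mm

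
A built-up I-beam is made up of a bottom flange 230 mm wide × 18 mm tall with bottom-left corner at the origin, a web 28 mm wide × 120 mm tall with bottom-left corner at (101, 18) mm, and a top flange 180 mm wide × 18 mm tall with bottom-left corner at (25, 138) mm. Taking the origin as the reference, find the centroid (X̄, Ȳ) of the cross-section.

bottom flange: A = 230 × 18 = 4140.00, centroid at (115.00, 9.00).
web: A = 28 × 120 = 3360.00, centroid at (115.00, 78.00).
top flange: A = 180 × 18 = 3240.00, centroid at (115.00, 147.00).
ΣA = 10740.00 mm², ΣAX̄ = 1235100.00 mm³, ΣAȲ = 775620.00 mm³.
X̄ = 1235100.00/10740.00 = 115.00 mm; Ȳ = 775620.00/10740.00 = 72.22 mm.

X̄ = 115.00 mm, Ȳ = 72.22 mm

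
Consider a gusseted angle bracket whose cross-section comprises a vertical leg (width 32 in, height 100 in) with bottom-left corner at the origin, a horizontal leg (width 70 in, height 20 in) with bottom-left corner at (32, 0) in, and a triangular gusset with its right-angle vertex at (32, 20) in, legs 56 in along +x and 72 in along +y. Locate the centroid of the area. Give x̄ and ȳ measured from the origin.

vertical leg: A = 32 × 100 = 3200.00, centroid at (16.00, 50.00).
horizontal leg: A = 70 × 20 = 1400.00, centroid at (67.00, 10.00).
gusset: A = ½·56·72 = 2016.00, centroid at (50.67, 44.00).
ΣA = 6616.00 in², ΣAx̄ = 247144.00 in³, ΣAȳ = 262704.00 in³.
x̄ = 247144.00/6616.00 = 37.36 in; ȳ = 262704.00/6616.00 = 39.71 in.

x̄ = 37.36 in, ȳ = 39.71 in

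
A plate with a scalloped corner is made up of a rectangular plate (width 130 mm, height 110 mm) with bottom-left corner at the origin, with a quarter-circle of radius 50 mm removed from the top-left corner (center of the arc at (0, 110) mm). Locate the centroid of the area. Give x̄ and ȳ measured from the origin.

plate: A = 130 × 110 = 14300.00, centroid at (65.00, 55.00).
removed quarter-circle: A = −¼π·50² = -1963.50, centroid at (21.22, 88.78).
ΣA = 12336.50 mm²
ΣAx̄ = (14300.00)(65.00) + (-1963.50)(21.22) = 887833.33 mm³
ΣAȳ = (14300.00)(55.00) + (-1963.50)(88.78) = 612182.17 mm³
x̄ = 887833.33 / 12336.50 = 71.97 mm
ȳ = 612182.17 / 12336.50 = 49.62 mm

x̄ = 71.97 mm, ȳ = 49.62 mm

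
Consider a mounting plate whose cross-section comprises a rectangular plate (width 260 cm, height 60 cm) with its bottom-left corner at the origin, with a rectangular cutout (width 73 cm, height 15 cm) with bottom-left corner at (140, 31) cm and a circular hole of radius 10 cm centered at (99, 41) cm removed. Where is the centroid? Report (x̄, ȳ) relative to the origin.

plate: A = 260 × 60 = 15600.00, centroid at (130.00, 30.00).
hole 1: A = −(73 × 15) = -1095.00, centroid at (176.50, 38.50).
hole 2: A = −π·10² = -314.16, centroid at (99.00, 41.00).
ΣA = 14190.84 cm²
ΣAx̄ = (15600.00)(130.00) + (-1095.00)(176.50) + (-314.16)(99.00) = 1803630.73 cm³
ΣAȳ = (15600.00)(30.00) + (-1095.00)(38.50) + (-314.16)(41.00) = 412961.97 cm³
x̄ = 1803630.73 / 14190.84 = 127.10 cm
ȳ = 412961.97 / 14190.84 = 29.10 cm

x̄ = 127.10 cm, ȳ = 29.10 cm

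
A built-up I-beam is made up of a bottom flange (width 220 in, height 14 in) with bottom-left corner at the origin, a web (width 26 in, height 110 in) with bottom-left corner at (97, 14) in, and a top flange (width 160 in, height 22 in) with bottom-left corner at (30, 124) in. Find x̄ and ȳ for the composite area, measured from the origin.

x̄ = 110.00 in, ȳ = 73.37 in

Part | A | x̄ᵢ | ȳᵢ | A·x̄ᵢ | A·ȳᵢ
bottom flange | 3080.00 | 110.00 | 7.00 | 338800.00 | 21560.00
web | 2860.00 | 110.00 | 69.00 | 314600.00 | 197340.00
top flange | 3520.00 | 110.00 | 135.00 | 387200.00 | 475200.00
Σ | 9460.00 |  |  | 1040600.00 | 694100.00
x̄ = 1040600.00 / 9460.00 = 110.00 in
ȳ = 694100.00 / 9460.00 = 73.37 in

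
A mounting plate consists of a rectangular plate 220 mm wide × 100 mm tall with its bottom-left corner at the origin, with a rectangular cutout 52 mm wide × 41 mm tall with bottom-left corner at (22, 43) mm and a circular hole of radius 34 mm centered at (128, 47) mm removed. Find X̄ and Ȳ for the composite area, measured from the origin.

plate: A = 220 × 100 = 22000.00, centroid at (110.00, 50.00).
hole 1: A = −(52 × 41) = -2132.00, centroid at (48.00, 63.50).
hole 2: A = −π·34² = -3631.68, centroid at (128.00, 47.00).
ΣA = 16236.32 mm²
ΣAX̄ = (22000.00)(110.00) + (-2132.00)(48.00) + (-3631.68)(128.00) = 1852808.82 mm³
ΣAȲ = (22000.00)(50.00) + (-2132.00)(63.50) + (-3631.68)(47.00) = 793928.99 mm³
X̄ = 1852808.82 / 16236.32 = 114.12 mm
Ȳ = 793928.99 / 16236.32 = 48.90 mm

X̄ = 114.12 mm, Ȳ = 48.90 mm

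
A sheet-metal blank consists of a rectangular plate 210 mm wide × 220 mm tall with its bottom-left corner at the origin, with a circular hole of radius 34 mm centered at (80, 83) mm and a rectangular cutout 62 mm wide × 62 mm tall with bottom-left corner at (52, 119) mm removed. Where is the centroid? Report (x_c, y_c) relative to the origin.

x_c = 109.53 mm, y_c = 108.56 mm

plate: A = 210 × 220 = 46200.00, centroid at (105.00, 110.00).
hole 1: A = −π·34² = -3631.68, centroid at (80.00, 83.00).
hole 2: A = −(62 × 62) = -3844.00, centroid at (83.00, 150.00).
ΣA = 38724.32 mm²
ΣAx_c = (46200.00)(105.00) + (-3631.68)(80.00) + (-3844.00)(83.00) = 4241413.51 mm³
ΣAy_c = (46200.00)(110.00) + (-3631.68)(83.00) + (-3844.00)(150.00) = 4203970.47 mm³
x_c = 4241413.51 / 38724.32 = 109.53 mm
y_c = 4203970.47 / 38724.32 = 108.56 mm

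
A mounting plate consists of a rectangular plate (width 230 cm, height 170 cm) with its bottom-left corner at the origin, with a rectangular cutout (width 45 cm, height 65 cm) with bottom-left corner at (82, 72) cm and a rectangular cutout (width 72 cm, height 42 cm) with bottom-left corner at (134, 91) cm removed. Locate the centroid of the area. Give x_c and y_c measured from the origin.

x_c = 110.91 cm, y_c = 80.82 cm

Part | A | x̄ᵢ | ȳᵢ | A·x̄ᵢ | A·ȳᵢ
plate | 39100.00 | 115.00 | 85.00 | 4496500.00 | 3323500.00
hole 1 | -2925.00 | 104.50 | 104.50 | -305662.50 | -305662.50
hole 2 | -3024.00 | 170.00 | 112.00 | -514080.00 | -338688.00
Σ | 33151.00 |  |  | 3676757.50 | 2679149.50
x_c = 3676757.50 / 33151.00 = 110.91 cm
y_c = 2679149.50 / 33151.00 = 80.82 cm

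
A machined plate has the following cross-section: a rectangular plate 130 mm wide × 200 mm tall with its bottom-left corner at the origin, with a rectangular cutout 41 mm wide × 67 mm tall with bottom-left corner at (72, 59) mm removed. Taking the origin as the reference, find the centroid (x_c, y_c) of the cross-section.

x_c = 61.75 mm, y_c = 100.89 mm

Part | A | x̄ᵢ | ȳᵢ | A·x̄ᵢ | A·ȳᵢ
plate | 26000.00 | 65.00 | 100.00 | 1690000.00 | 2600000.00
hole | -2747.00 | 92.50 | 92.50 | -254097.50 | -254097.50
Σ | 23253.00 |  |  | 1435902.50 | 2345902.50
x_c = 1435902.50 / 23253.00 = 61.75 mm
y_c = 2345902.50 / 23253.00 = 100.89 mm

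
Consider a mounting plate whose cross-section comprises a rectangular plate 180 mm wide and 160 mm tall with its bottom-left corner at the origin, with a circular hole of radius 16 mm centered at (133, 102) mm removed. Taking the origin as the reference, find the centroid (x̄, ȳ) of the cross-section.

x̄ = 88.76 mm, ȳ = 79.37 mm

Part | A | x̄ᵢ | ȳᵢ | A·x̄ᵢ | A·ȳᵢ
plate | 28800.00 | 90.00 | 80.00 | 2592000.00 | 2304000.00
hole | -804.25 | 133.00 | 102.00 | -106964.95 | -82033.27
Σ | 27995.75 |  |  | 2485035.05 | 2221966.73
x̄ = 2485035.05 / 27995.75 = 88.76 mm
ȳ = 2221966.73 / 27995.75 = 79.37 mm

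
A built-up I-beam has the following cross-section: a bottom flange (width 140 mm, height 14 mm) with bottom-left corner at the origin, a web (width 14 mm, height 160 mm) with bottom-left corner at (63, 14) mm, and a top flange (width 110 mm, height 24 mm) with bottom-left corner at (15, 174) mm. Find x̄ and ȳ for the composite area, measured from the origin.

x̄ = 70.00 mm, ȳ = 104.58 mm

bottom flange: A = 140 × 14 = 1960.00, centroid at (70.00, 7.00).
web: A = 14 × 160 = 2240.00, centroid at (70.00, 94.00).
top flange: A = 110 × 24 = 2640.00, centroid at (70.00, 186.00).
ΣA = 6840.00 mm², ΣAx̄ = 478800.00 mm³, ΣAȳ = 715320.00 mm³.
x̄ = 478800.00/6840.00 = 70.00 mm; ȳ = 715320.00/6840.00 = 104.58 mm.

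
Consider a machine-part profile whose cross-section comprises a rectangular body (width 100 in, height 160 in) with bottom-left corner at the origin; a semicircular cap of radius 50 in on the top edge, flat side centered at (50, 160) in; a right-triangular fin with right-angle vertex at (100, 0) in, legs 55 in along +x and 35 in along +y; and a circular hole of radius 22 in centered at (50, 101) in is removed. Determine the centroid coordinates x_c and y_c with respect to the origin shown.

Part | A | x̄ᵢ | ȳᵢ | A·x̄ᵢ | A·ȳᵢ
rectangular body | 16000.00 | 50.00 | 80.00 | 800000.00 | 1280000.00
semicircular top | 3926.99 | 50.00 | 181.22 | 196349.54 | 711651.86
triangular fin | 962.50 | 118.33 | 11.67 | 113895.83 | 11229.17
hole | -1520.53 | 50.00 | 101.00 | -76026.54 | -153573.62
Σ | 19368.96 |  |  | 1034218.83 | 1849307.42
x_c = 1034218.83 / 19368.96 = 53.40 in
y_c = 1849307.42 / 19368.96 = 95.48 in

x_c = 53.40 in, y_c = 95.48 in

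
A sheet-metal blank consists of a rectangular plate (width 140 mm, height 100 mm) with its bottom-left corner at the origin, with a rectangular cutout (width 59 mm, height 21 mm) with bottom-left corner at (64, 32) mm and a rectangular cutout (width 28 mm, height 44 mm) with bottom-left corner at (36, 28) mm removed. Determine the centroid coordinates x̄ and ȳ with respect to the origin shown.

plate: A = 140 × 100 = 14000.00, centroid at (70.00, 50.00).
hole 1: A = −(59 × 21) = -1239.00, centroid at (93.50, 42.50).
hole 2: A = −(28 × 44) = -1232.00, centroid at (50.00, 50.00).
ΣA = 11529.00 mm²
ΣAx̄ = (14000.00)(70.00) + (-1239.00)(93.50) + (-1232.00)(50.00) = 802553.50 mm³
ΣAȳ = (14000.00)(50.00) + (-1239.00)(42.50) + (-1232.00)(50.00) = 585742.50 mm³
x̄ = 802553.50 / 11529.00 = 69.61 mm
ȳ = 585742.50 / 11529.00 = 50.81 mm

x̄ = 69.61 mm, ȳ = 50.81 mm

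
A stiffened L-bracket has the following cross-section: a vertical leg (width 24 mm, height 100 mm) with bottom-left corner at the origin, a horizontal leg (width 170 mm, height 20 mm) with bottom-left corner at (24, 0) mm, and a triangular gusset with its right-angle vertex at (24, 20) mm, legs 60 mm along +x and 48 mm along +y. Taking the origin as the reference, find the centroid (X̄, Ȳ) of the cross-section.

X̄ = 63.92 mm, Ȳ = 28.43 mm

vertical leg: A = 24 × 100 = 2400.00, centroid at (12.00, 50.00).
horizontal leg: A = 170 × 20 = 3400.00, centroid at (109.00, 10.00).
gusset: A = ½·60·48 = 1440.00, centroid at (44.00, 36.00).
ΣA = 7240.00 mm²
ΣAX̄ = (2400.00)(12.00) + (3400.00)(109.00) + (1440.00)(44.00) = 462760.00 mm³
ΣAȲ = (2400.00)(50.00) + (3400.00)(10.00) + (1440.00)(36.00) = 205840.00 mm³
X̄ = 462760.00 / 7240.00 = 63.92 mm
Ȳ = 205840.00 / 7240.00 = 28.43 mm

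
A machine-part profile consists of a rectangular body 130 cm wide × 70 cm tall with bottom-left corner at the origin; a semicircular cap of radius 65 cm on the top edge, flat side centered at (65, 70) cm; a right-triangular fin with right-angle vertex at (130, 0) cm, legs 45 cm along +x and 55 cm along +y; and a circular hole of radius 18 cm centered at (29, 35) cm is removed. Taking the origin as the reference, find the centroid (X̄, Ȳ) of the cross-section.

X̄ = 73.50 cm, Ȳ = 59.74 cm

Part | A | x̄ᵢ | ȳᵢ | A·x̄ᵢ | A·ȳᵢ
rectangular body | 9100.00 | 65.00 | 35.00 | 591500.00 | 318500.00
semicircular top | 6636.61 | 65.00 | 97.59 | 431379.94 | 647646.35
triangular fin | 1237.50 | 145.00 | 18.33 | 179437.50 | 22687.50
hole | -1017.88 | 29.00 | 35.00 | -29518.40 | -35625.66
Σ | 15956.24 |  |  | 1172799.04 | 953208.19
X̄ = 1172799.04 / 15956.24 = 73.50 cm
Ȳ = 953208.19 / 15956.24 = 59.74 cm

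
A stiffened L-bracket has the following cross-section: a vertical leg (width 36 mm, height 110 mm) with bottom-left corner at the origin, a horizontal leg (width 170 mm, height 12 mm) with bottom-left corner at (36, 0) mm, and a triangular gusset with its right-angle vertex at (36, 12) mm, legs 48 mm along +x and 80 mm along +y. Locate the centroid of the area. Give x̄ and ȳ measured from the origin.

vertical leg: A = 36 × 110 = 3960.00, centroid at (18.00, 55.00).
horizontal leg: A = 170 × 12 = 2040.00, centroid at (121.00, 6.00).
gusset: A = ½·48·80 = 1920.00, centroid at (52.00, 38.67).
ΣA = 7920.00 mm², ΣAx̄ = 417960.00 mm³, ΣAȳ = 304280.00 mm³.
x̄ = 417960.00/7920.00 = 52.77 mm; ȳ = 304280.00/7920.00 = 38.42 mm.

x̄ = 52.77 mm, ȳ = 38.42 mm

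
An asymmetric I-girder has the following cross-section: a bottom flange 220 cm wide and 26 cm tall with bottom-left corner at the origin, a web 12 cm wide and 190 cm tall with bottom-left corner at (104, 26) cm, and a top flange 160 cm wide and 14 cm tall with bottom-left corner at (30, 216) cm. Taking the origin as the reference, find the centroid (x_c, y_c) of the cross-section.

bottom flange: A = 220 × 26 = 5720.00, centroid at (110.00, 13.00).
web: A = 12 × 190 = 2280.00, centroid at (110.00, 121.00).
top flange: A = 160 × 14 = 2240.00, centroid at (110.00, 223.00).
ΣA = 10240.00 cm²
ΣAx_c = (5720.00)(110.00) + (2280.00)(110.00) + (2240.00)(110.00) = 1126400.00 cm³
ΣAy_c = (5720.00)(13.00) + (2280.00)(121.00) + (2240.00)(223.00) = 849760.00 cm³
x_c = 1126400.00 / 10240.00 = 110.00 cm
y_c = 849760.00 / 10240.00 = 82.98 cm

x_c = 110.00 cm, y_c = 82.98 cm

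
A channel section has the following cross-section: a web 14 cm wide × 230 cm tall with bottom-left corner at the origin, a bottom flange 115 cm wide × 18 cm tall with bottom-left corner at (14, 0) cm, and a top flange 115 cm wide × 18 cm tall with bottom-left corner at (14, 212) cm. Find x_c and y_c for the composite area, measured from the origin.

x_c = 43.28 cm, y_c = 115.00 cm

Part | A | x̄ᵢ | ȳᵢ | A·x̄ᵢ | A·ȳᵢ
web | 3220.00 | 7.00 | 115.00 | 22540.00 | 370300.00
bottom flange | 2070.00 | 71.50 | 9.00 | 148005.00 | 18630.00
top flange | 2070.00 | 71.50 | 221.00 | 148005.00 | 457470.00
Σ | 7360.00 |  |  | 318550.00 | 846400.00
x_c = 318550.00 / 7360.00 = 43.28 cm
y_c = 846400.00 / 7360.00 = 115.00 cm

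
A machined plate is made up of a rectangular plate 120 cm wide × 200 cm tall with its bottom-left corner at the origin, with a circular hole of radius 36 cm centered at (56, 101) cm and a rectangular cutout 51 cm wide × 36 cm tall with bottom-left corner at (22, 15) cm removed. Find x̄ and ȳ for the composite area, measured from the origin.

plate: A = 120 × 200 = 24000.00, centroid at (60.00, 100.00).
hole 1: A = −π·36² = -4071.50, centroid at (56.00, 101.00).
hole 2: A = −(51 × 36) = -1836.00, centroid at (47.50, 33.00).
ΣA = 18092.50 cm²
ΣAx̄ = (24000.00)(60.00) + (-4071.50)(56.00) + (-1836.00)(47.50) = 1124785.77 cm³
ΣAȳ = (24000.00)(100.00) + (-4071.50)(101.00) + (-1836.00)(33.00) = 1928190.09 cm³
x̄ = 1124785.77 / 18092.50 = 62.17 cm
ȳ = 1928190.09 / 18092.50 = 106.57 cm

x̄ = 62.17 cm, ȳ = 106.57 cm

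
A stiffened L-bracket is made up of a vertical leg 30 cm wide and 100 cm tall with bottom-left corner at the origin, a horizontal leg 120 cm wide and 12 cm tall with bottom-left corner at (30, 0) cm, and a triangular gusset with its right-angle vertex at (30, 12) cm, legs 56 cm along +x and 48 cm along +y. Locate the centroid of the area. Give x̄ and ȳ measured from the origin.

Part | A | x̄ᵢ | ȳᵢ | A·x̄ᵢ | A·ȳᵢ
vertical leg | 3000.00 | 15.00 | 50.00 | 45000.00 | 150000.00
horizontal leg | 1440.00 | 90.00 | 6.00 | 129600.00 | 8640.00
gusset | 1344.00 | 48.67 | 28.00 | 65408.00 | 37632.00
Σ | 5784.00 |  |  | 240008.00 | 196272.00
x̄ = 240008.00 / 5784.00 = 41.50 cm
ȳ = 196272.00 / 5784.00 = 33.93 cm

x̄ = 41.50 cm, ȳ = 33.93 cm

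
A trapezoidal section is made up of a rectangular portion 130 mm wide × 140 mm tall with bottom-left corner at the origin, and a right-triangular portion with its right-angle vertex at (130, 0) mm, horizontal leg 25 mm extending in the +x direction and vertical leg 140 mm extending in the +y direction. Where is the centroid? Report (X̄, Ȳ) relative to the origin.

X̄ = 71.43 mm, Ȳ = 67.95 mm

rectangular portion: A = 130 × 140 = 18200.00, centroid at (65.00, 70.00).
triangular portion: A = ½·25·140 = 1750.00, centroid at (138.33, 46.67).
ΣA = 19950.00 mm²
ΣAX̄ = (18200.00)(65.00) + (1750.00)(138.33) = 1425083.33 mm³
ΣAȲ = (18200.00)(70.00) + (1750.00)(46.67) = 1355666.67 mm³
X̄ = 1425083.33 / 19950.00 = 71.43 mm
Ȳ = 1355666.67 / 19950.00 = 67.95 mm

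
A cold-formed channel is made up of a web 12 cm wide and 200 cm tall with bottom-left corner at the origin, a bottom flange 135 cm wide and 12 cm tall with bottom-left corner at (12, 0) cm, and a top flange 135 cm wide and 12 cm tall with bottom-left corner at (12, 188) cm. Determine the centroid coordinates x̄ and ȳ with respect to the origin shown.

x̄ = 48.22 cm, ȳ = 100.00 cm

web: A = 12 × 200 = 2400.00, centroid at (6.00, 100.00).
bottom flange: A = 135 × 12 = 1620.00, centroid at (79.50, 6.00).
top flange: A = 135 × 12 = 1620.00, centroid at (79.50, 194.00).
ΣA = 5640.00 cm², ΣAx̄ = 271980.00 cm³, ΣAȳ = 564000.00 cm³.
x̄ = 271980.00/5640.00 = 48.22 cm; ȳ = 564000.00/5640.00 = 100.00 cm.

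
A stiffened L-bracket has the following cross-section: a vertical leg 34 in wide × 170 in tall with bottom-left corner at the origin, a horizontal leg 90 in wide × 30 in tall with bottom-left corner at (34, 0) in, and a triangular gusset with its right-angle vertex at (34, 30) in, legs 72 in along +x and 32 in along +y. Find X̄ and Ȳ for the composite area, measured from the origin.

X̄ = 39.28 in, Ȳ = 60.08 in

vertical leg: A = 34 × 170 = 5780.00, centroid at (17.00, 85.00).
horizontal leg: A = 90 × 30 = 2700.00, centroid at (79.00, 15.00).
gusset: A = ½·72·32 = 1152.00, centroid at (58.00, 40.67).
ΣA = 9632.00 in², ΣAX̄ = 378376.00 in³, ΣAȲ = 578648.00 in³.
X̄ = 378376.00/9632.00 = 39.28 in; Ȳ = 578648.00/9632.00 = 60.08 in.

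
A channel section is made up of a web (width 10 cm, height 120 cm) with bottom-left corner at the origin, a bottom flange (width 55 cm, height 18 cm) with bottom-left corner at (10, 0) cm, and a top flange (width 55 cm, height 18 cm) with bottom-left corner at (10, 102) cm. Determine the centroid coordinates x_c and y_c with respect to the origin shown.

x_c = 25.24 cm, y_c = 60.00 cm

web: A = 10 × 120 = 1200.00, centroid at (5.00, 60.00).
bottom flange: A = 55 × 18 = 990.00, centroid at (37.50, 9.00).
top flange: A = 55 × 18 = 990.00, centroid at (37.50, 111.00).
ΣA = 3180.00 cm², ΣAx_c = 80250.00 cm³, ΣAy_c = 190800.00 cm³.
x_c = 80250.00/3180.00 = 25.24 cm; y_c = 190800.00/3180.00 = 60.00 cm.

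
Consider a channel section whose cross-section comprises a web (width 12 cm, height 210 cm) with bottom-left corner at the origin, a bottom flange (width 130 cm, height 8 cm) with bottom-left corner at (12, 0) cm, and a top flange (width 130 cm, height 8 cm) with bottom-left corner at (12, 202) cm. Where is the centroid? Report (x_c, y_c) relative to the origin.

web: A = 12 × 210 = 2520.00, centroid at (6.00, 105.00).
bottom flange: A = 130 × 8 = 1040.00, centroid at (77.00, 4.00).
top flange: A = 130 × 8 = 1040.00, centroid at (77.00, 206.00).
ΣA = 4600.00 cm²
ΣAx_c = (2520.00)(6.00) + (1040.00)(77.00) + (1040.00)(77.00) = 175280.00 cm³
ΣAy_c = (2520.00)(105.00) + (1040.00)(4.00) + (1040.00)(206.00) = 483000.00 cm³
x_c = 175280.00 / 4600.00 = 38.10 cm
y_c = 483000.00 / 4600.00 = 105.00 cm

x_c = 38.10 cm, y_c = 105.00 cm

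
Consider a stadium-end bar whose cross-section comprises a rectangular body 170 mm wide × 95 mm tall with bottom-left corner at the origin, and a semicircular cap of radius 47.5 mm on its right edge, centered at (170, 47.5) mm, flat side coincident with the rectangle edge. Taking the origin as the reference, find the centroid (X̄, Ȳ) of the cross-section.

rectangular body: A = 170 × 95 = 16150.00, centroid at (85.00, 47.50).
semicircular end: A = ½π·47.5² = 3544.11, centroid at (190.16, 47.50).
ΣA = 19694.11 mm², ΣAX̄ = 2046696.48 mm³, ΣAȲ = 935470.19 mm³.
X̄ = 2046696.48/19694.11 = 103.92 mm; Ȳ = 935470.19/19694.11 = 47.50 mm.

X̄ = 103.92 mm, Ȳ = 47.50 mm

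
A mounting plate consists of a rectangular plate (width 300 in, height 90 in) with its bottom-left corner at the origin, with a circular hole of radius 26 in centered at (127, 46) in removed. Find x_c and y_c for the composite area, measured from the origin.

x_c = 151.96 in, y_c = 44.91 in

plate: A = 300 × 90 = 27000.00, centroid at (150.00, 45.00).
hole: A = −π·26² = -2123.72, centroid at (127.00, 46.00).
ΣA = 24876.28 in²
ΣAx_c = (27000.00)(150.00) + (-2123.72)(127.00) = 3780287.99 in³
ΣAy_c = (27000.00)(45.00) + (-2123.72)(46.00) = 1117309.03 in³
x_c = 3780287.99 / 24876.28 = 151.96 in
y_c = 1117309.03 / 24876.28 = 44.91 in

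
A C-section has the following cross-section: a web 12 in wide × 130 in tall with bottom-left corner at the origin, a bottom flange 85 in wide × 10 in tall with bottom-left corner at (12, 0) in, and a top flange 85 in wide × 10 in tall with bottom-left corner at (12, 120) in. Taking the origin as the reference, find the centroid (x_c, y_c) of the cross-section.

web: A = 12 × 130 = 1560.00, centroid at (6.00, 65.00).
bottom flange: A = 85 × 10 = 850.00, centroid at (54.50, 5.00).
top flange: A = 85 × 10 = 850.00, centroid at (54.50, 125.00).
ΣA = 3260.00 in²
ΣAx_c = (1560.00)(6.00) + (850.00)(54.50) + (850.00)(54.50) = 102010.00 in³
ΣAy_c = (1560.00)(65.00) + (850.00)(5.00) + (850.00)(125.00) = 211900.00 in³
x_c = 102010.00 / 3260.00 = 31.29 in
y_c = 211900.00 / 3260.00 = 65.00 in

x_c = 31.29 in, y_c = 65.00 in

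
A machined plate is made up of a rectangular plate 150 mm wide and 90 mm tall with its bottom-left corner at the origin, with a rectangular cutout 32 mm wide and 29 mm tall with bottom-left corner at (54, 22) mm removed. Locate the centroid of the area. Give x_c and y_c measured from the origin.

x_c = 75.37 mm, y_c = 45.63 mm

Part | A | x̄ᵢ | ȳᵢ | A·x̄ᵢ | A·ȳᵢ
plate | 13500.00 | 75.00 | 45.00 | 1012500.00 | 607500.00
hole | -928.00 | 70.00 | 36.50 | -64960.00 | -33872.00
Σ | 12572.00 |  |  | 947540.00 | 573628.00
x_c = 947540.00 / 12572.00 = 75.37 mm
y_c = 573628.00 / 12572.00 = 45.63 mm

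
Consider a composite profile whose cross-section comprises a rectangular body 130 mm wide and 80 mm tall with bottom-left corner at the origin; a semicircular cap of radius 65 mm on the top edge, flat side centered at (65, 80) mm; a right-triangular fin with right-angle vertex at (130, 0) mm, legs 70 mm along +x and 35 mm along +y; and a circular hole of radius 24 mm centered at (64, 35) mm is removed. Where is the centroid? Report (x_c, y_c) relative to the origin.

rectangular body: A = 130 × 80 = 10400.00, centroid at (65.00, 40.00).
semicircular top: A = ½π·65² = 6636.61, centroid at (65.00, 107.59).
triangular fin: A = ½·70·35 = 1225.00, centroid at (153.33, 11.67).
hole: A = −π·24² = -1809.56, centroid at (64.00, 35.00).
ΣA = 16452.06 mm²
ΣAx_c = (10400.00)(65.00) + (6636.61)(65.00) + (1225.00)(153.33) + (-1809.56)(64.00) = 1179401.60 mm³
ΣAy_c = (10400.00)(40.00) + (6636.61)(107.59) + (1225.00)(11.67) + (-1809.56)(35.00) = 1080969.65 mm³
x_c = 1179401.60 / 16452.06 = 71.69 mm
y_c = 1080969.65 / 16452.06 = 65.70 mm

x_c = 71.69 mm, y_c = 65.70 mm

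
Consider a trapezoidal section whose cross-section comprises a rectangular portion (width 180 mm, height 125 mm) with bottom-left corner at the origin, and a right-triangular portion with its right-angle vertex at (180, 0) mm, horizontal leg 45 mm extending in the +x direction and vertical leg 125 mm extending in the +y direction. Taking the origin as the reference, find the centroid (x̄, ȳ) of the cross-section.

rectangular portion: A = 180 × 125 = 22500.00, centroid at (90.00, 62.50).
triangular portion: A = ½·45·125 = 2812.50, centroid at (195.00, 41.67).
ΣA = 25312.50 mm²
ΣAx̄ = (22500.00)(90.00) + (2812.50)(195.00) = 2573437.50 mm³
ΣAȳ = (22500.00)(62.50) + (2812.50)(41.67) = 1523437.50 mm³
x̄ = 2573437.50 / 25312.50 = 101.67 mm
ȳ = 1523437.50 / 25312.50 = 60.19 mm

x̄ = 101.67 mm, ȳ = 60.19 mm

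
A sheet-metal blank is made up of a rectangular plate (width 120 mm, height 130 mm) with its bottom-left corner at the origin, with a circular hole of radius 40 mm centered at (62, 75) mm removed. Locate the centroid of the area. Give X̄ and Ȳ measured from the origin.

X̄ = 59.05 mm, Ȳ = 60.25 mm

plate: A = 120 × 130 = 15600.00, centroid at (60.00, 65.00).
hole: A = −π·40² = -5026.55, centroid at (62.00, 75.00).
ΣA = 10573.45 mm², ΣAX̄ = 624354.01 mm³, ΣAȲ = 637008.88 mm³.
X̄ = 624354.01/10573.45 = 59.05 mm; Ȳ = 637008.88/10573.45 = 60.25 mm.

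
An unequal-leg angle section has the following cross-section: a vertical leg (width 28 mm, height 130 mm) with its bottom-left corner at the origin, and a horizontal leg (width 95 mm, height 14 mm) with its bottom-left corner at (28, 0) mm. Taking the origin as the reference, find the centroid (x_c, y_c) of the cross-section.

x_c = 30.46 mm, y_c = 49.48 mm

vertical leg: A = 28 × 130 = 3640.00, centroid at (14.00, 65.00).
horizontal leg: A = 95 × 14 = 1330.00, centroid at (75.50, 7.00).
ΣA = 4970.00 mm², ΣAx_c = 151375.00 mm³, ΣAy_c = 245910.00 mm³.
x_c = 151375.00/4970.00 = 30.46 mm; y_c = 245910.00/4970.00 = 49.48 mm.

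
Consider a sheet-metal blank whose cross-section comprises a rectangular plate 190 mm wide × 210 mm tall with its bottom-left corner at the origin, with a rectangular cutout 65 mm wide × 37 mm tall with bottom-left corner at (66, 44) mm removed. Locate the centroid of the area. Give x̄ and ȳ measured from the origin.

x̄ = 94.78 mm, ȳ = 107.73 mm

plate: A = 190 × 210 = 39900.00, centroid at (95.00, 105.00).
hole: A = −(65 × 37) = -2405.00, centroid at (98.50, 62.50).
ΣA = 37495.00 mm², ΣAx̄ = 3553607.50 mm³, ΣAȳ = 4039187.50 mm³.
x̄ = 3553607.50/37495.00 = 94.78 mm; ȳ = 4039187.50/37495.00 = 107.73 mm.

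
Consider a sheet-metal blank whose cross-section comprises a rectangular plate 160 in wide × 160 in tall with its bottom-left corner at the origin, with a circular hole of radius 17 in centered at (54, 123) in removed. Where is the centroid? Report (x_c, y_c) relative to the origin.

plate: A = 160 × 160 = 25600.00, centroid at (80.00, 80.00).
hole: A = −π·17² = -907.92, centroid at (54.00, 123.00).
ΣA = 24692.08 in²
ΣAx_c = (25600.00)(80.00) + (-907.92)(54.00) = 1998972.31 in³
ΣAy_c = (25600.00)(80.00) + (-907.92)(123.00) = 1936325.81 in³
x_c = 1998972.31 / 24692.08 = 80.96 in
y_c = 1936325.81 / 24692.08 = 78.42 in

x_c = 80.96 in, y_c = 78.42 in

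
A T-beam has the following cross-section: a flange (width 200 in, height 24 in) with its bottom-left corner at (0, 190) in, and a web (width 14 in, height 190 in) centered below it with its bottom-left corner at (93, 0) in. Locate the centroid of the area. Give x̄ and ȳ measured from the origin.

x̄ = 100.00 in, ȳ = 163.85 in

web: A = 14 × 190 = 2660.00, centroid at (100.00, 95.00).
flange: A = 200 × 24 = 4800.00, centroid at (100.00, 202.00).
ΣA = 7460.00 in², ΣAx̄ = 746000.00 in³, ΣAȳ = 1222300.00 in³.
x̄ = 746000.00/7460.00 = 100.00 in; ȳ = 1222300.00/7460.00 = 163.85 in.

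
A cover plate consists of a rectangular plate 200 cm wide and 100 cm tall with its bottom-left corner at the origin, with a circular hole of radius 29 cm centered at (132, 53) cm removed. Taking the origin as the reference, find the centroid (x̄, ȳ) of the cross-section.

plate: A = 200 × 100 = 20000.00, centroid at (100.00, 50.00).
hole: A = −π·29² = -2642.08, centroid at (132.00, 53.00).
ΣA = 17357.92 cm², ΣAx̄ = 1651245.52 cm³, ΣAȳ = 859969.79 cm³.
x̄ = 1651245.52/17357.92 = 95.13 cm; ȳ = 859969.79/17357.92 = 49.54 cm.

x̄ = 95.13 cm, ȳ = 49.54 cm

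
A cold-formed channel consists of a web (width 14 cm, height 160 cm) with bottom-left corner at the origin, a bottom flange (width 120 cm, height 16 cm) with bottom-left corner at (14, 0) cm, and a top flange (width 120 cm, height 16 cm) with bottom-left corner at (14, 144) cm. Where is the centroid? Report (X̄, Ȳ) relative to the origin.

X̄ = 49.32 cm, Ȳ = 80.00 cm

web: A = 14 × 160 = 2240.00, centroid at (7.00, 80.00).
bottom flange: A = 120 × 16 = 1920.00, centroid at (74.00, 8.00).
top flange: A = 120 × 16 = 1920.00, centroid at (74.00, 152.00).
ΣA = 6080.00 cm²
ΣAX̄ = (2240.00)(7.00) + (1920.00)(74.00) + (1920.00)(74.00) = 299840.00 cm³
ΣAȲ = (2240.00)(80.00) + (1920.00)(8.00) + (1920.00)(152.00) = 486400.00 cm³
X̄ = 299840.00 / 6080.00 = 49.32 cm
Ȳ = 486400.00 / 6080.00 = 80.00 cm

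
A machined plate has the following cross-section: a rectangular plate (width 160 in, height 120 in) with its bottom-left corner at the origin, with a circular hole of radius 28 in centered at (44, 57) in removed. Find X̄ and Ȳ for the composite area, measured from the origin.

X̄ = 85.30 in, Ȳ = 60.44 in

plate: A = 160 × 120 = 19200.00, centroid at (80.00, 60.00).
hole: A = −π·28² = -2463.01, centroid at (44.00, 57.00).
ΣA = 16736.99 in², ΣAX̄ = 1427627.62 in³, ΣAȲ = 1011608.51 in³.
X̄ = 1427627.62/16736.99 = 85.30 in; Ȳ = 1011608.51/16736.99 = 60.44 in.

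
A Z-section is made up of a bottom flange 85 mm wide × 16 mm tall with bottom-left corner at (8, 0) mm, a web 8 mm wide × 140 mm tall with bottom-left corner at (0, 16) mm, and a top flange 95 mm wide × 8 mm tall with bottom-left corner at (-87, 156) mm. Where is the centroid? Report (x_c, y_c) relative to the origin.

x_c = 13.31 mm, y_c = 70.62 mm

Part | A | x̄ᵢ | ȳᵢ | A·x̄ᵢ | A·ȳᵢ
bottom flange | 1360.00 | 50.50 | 8.00 | 68680.00 | 10880.00
web | 1120.00 | 4.00 | 86.00 | 4480.00 | 96320.00
top flange | 760.00 | -39.50 | 160.00 | -30020.00 | 121600.00
Σ | 3240.00 |  |  | 43140.00 | 228800.00
x_c = 43140.00 / 3240.00 = 13.31 mm
y_c = 228800.00 / 3240.00 = 70.62 mm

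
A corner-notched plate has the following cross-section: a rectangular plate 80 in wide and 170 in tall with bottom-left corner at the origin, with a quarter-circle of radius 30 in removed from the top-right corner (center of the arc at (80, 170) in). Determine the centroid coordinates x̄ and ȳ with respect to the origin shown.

x̄ = 38.51 in, ȳ = 81.04 in

Part | A | x̄ᵢ | ȳᵢ | A·x̄ᵢ | A·ȳᵢ
plate | 13600.00 | 40.00 | 85.00 | 544000.00 | 1156000.00
removed quarter-circle | -706.86 | 67.27 | 157.27 | -47548.67 | -111165.92
Σ | 12893.14 |  |  | 496451.33 | 1044834.08
x̄ = 496451.33 / 12893.14 = 38.51 in
ȳ = 1044834.08 / 12893.14 = 81.04 in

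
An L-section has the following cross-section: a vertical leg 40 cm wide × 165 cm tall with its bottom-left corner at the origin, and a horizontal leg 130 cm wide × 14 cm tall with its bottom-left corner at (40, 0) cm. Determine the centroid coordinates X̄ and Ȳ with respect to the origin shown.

X̄ = 38.37 cm, Ȳ = 66.18 cm

vertical leg: A = 40 × 165 = 6600.00, centroid at (20.00, 82.50).
horizontal leg: A = 130 × 14 = 1820.00, centroid at (105.00, 7.00).
ΣA = 8420.00 cm²
ΣAX̄ = (6600.00)(20.00) + (1820.00)(105.00) = 323100.00 cm³
ΣAȲ = (6600.00)(82.50) + (1820.00)(7.00) = 557240.00 cm³
X̄ = 323100.00 / 8420.00 = 38.37 cm
Ȳ = 557240.00 / 8420.00 = 66.18 cm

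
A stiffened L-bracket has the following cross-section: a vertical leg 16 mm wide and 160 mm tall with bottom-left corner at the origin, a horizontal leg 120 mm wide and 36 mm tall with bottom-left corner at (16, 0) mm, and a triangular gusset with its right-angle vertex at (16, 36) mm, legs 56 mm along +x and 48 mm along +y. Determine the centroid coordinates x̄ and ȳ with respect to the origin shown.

x̄ = 48.08 mm, ȳ = 42.86 mm

vertical leg: A = 16 × 160 = 2560.00, centroid at (8.00, 80.00).
horizontal leg: A = 120 × 36 = 4320.00, centroid at (76.00, 18.00).
gusset: A = ½·56·48 = 1344.00, centroid at (34.67, 52.00).
ΣA = 8224.00 mm², ΣAx̄ = 395392.00 mm³, ΣAȳ = 352448.00 mm³.
x̄ = 395392.00/8224.00 = 48.08 mm; ȳ = 352448.00/8224.00 = 42.86 mm.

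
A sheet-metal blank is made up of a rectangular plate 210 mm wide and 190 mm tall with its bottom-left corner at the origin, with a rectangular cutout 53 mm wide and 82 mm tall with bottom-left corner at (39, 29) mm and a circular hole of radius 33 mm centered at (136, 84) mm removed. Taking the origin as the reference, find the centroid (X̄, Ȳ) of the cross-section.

X̄ = 107.04 mm, Ȳ = 99.55 mm

plate: A = 210 × 190 = 39900.00, centroid at (105.00, 95.00).
hole 1: A = −(53 × 82) = -4346.00, centroid at (65.50, 70.00).
hole 2: A = −π·33² = -3421.19, centroid at (136.00, 84.00).
ΣA = 32132.81 mm², ΣAX̄ = 3439554.56 mm³, ΣAȲ = 3198899.67 mm³.
X̄ = 3439554.56/32132.81 = 107.04 mm; Ȳ = 3198899.67/32132.81 = 99.55 mm.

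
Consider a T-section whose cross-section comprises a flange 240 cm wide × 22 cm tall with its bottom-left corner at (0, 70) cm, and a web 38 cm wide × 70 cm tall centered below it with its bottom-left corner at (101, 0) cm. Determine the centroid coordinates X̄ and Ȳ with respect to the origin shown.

X̄ = 120.00 cm, Ȳ = 65.59 cm

Part | A | x̄ᵢ | ȳᵢ | A·x̄ᵢ | A·ȳᵢ
web | 2660.00 | 120.00 | 35.00 | 319200.00 | 93100.00
flange | 5280.00 | 120.00 | 81.00 | 633600.00 | 427680.00
Σ | 7940.00 |  |  | 952800.00 | 520780.00
X̄ = 952800.00 / 7940.00 = 120.00 cm
Ȳ = 520780.00 / 7940.00 = 65.59 cm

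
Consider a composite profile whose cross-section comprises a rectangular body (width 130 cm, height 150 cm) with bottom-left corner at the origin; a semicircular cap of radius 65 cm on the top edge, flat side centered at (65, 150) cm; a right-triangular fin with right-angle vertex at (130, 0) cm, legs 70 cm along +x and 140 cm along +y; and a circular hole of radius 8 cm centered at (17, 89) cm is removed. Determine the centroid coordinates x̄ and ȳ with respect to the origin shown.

x̄ = 79.35 cm, ȳ = 92.49 cm

rectangular body: A = 130 × 150 = 19500.00, centroid at (65.00, 75.00).
semicircular top: A = ½π·65² = 6636.61, centroid at (65.00, 177.59).
triangular fin: A = ½·70·140 = 4900.00, centroid at (153.33, 46.67).
hole: A = −π·8² = -201.06, centroid at (17.00, 89.00).
ΣA = 30835.55 cm², ΣAx̄ = 2446795.22 cm³, ΣAȳ = 2851847.66 cm³.
x̄ = 2446795.22/30835.55 = 79.35 cm; ȳ = 2851847.66/30835.55 = 92.49 cm.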